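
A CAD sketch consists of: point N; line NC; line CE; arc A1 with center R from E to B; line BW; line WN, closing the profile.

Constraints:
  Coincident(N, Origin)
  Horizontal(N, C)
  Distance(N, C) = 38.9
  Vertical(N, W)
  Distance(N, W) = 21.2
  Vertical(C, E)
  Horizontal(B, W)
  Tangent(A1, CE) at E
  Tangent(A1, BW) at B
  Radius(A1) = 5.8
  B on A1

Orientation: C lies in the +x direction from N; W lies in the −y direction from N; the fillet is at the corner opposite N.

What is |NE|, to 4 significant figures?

41.84

N is at the origin; NC is horizontal with |NC| = 38.9 and C on the +x side, so C = (38.90, 0.000). N and W share the same x with |NW| = 21.2 and W on the −y side, so W = (0.000, -21.20). The virtual corner opposite N is at (38.90, -21.20). Since A1 is tangent to CE there, RE ⟂ CE and the tangent condition forces RB to be normal to BW, with radius 5.8, so the center R sits 5.8 in from both sides at R = (33.10, -15.40). That places the tangent points at E = (38.90, -15.40) on CE and B = (33.10, -21.20) on BW. Then |NE| = |E − N| = 41.84.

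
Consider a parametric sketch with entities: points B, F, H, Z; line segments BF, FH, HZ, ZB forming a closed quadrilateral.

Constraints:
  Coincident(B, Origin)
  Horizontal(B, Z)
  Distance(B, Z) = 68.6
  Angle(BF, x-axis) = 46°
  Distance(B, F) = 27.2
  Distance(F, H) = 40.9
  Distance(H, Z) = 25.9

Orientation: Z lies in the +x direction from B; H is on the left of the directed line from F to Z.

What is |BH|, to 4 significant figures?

64.28

Checks: B.y = 0.00, Z.y = 0.00 ✓; |FH| = 40.90 ✓; |HZ| = 25.90 ✓.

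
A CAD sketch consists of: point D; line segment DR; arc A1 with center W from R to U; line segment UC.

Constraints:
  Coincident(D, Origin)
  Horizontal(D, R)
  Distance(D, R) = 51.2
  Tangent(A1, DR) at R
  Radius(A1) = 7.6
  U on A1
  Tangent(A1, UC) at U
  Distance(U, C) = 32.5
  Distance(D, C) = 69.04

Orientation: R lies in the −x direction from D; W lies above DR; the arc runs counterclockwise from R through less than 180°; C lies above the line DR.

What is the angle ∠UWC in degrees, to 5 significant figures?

76.838°

D is at the origin; DR is horizontal with |DR| = 51.2 and R on the −x side, so R = (-51.200, 0.0000). The tangent condition forces WR to be normal to DR, so W = R + (0, 7.6) = (-51.200, 7.6000). Since WU ⟂ UC (tangency), |WC| = √(7.6² + 32.5²) = 33.377 regardless of where U sits on A1. So C lies on both circle(D, 69.04) and circle(W, 33.377); the above-DR intersection is C = (-55.798, 40.659). U is the foot of the tangent from C: U = (-44.109, 10.333).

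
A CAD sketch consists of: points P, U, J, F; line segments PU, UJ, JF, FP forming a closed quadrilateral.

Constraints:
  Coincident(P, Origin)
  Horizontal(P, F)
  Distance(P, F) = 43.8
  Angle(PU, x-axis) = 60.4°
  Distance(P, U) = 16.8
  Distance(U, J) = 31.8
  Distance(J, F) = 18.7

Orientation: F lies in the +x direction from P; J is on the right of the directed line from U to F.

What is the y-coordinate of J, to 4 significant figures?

-10.24

Checks: |UJ| = 31.80 ✓; |JF| = 18.70 ✓.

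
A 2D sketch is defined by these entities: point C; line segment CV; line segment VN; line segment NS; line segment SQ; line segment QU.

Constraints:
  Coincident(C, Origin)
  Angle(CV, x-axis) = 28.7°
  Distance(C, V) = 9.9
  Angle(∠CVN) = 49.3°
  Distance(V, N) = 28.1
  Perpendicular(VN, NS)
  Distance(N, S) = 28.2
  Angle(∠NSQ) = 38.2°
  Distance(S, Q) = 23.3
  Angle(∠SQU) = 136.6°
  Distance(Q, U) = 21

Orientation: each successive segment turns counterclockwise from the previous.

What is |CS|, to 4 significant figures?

29.95

C is at the origin; CV runs at 28.7° with length 9.9, so V = (8.684, 4.754). ∠CVN = 49.3° gives VN at 159.4° from the x-axis; with |VN| = 28.1, N = (-17.62, 14.64). VN ⟂ NS, so NS runs at -110.6°; with |NS| = 28.2, S = (-27.54, -11.76). Then |CS| = |S − C| = 29.95.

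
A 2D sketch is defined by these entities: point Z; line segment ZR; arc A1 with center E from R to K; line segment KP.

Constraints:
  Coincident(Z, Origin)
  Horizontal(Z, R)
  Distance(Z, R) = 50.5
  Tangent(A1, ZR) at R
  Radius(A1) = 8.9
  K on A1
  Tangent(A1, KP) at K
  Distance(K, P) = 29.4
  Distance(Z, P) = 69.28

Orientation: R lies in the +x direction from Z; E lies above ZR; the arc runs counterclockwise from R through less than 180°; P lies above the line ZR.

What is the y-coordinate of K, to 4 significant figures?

9.509

Z is at the origin; Z and R share the same y with |ZR| = 50.5 and R on the +x side, so R = (50.50, 0.000). A1 meets ZR tangentially, so ER is at right angles to ZR, so E = R + (0, 8.9) = (50.50, 8.900). Since EK ⟂ KP (tangency), |EP| = √(8.9² + 29.4²) = 30.72 regardless of where K sits on A1. So P lies on both circle(Z, 69.28) and circle(E, 30.72); the above-ZR intersection is P = (57.37, 38.84). K is the foot of the tangent from P: K = (59.38, 9.509).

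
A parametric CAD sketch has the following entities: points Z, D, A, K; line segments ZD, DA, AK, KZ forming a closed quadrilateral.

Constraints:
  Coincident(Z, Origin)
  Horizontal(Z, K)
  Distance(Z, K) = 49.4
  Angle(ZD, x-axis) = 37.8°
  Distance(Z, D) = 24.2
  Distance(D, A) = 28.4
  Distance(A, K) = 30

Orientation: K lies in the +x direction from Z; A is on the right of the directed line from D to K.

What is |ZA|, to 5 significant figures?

26.202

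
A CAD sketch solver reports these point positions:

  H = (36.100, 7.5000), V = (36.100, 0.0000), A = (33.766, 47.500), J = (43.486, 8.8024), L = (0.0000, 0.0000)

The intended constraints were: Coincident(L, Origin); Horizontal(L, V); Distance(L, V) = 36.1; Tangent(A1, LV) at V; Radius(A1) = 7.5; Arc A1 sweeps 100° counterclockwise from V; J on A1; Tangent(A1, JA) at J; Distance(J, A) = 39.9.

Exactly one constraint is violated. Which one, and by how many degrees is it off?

Tangent(A1, JA) at J — off by 4.10°.

L = (0.00, 0.00) ✓; L.y = 0.00, V.y = 0.00 ✓; |LV| = 36.10 ✓; ∠(HV, VL) = 90.00° ✓; |HV| = 7.500 ✓; bearing(H→J) − bearing(H→V) = 100.0° ✓; |HJ| = 7.500 ✓; ∠(HJ, JA) = 85.90° ✗; |JA| = 39.90 ✓.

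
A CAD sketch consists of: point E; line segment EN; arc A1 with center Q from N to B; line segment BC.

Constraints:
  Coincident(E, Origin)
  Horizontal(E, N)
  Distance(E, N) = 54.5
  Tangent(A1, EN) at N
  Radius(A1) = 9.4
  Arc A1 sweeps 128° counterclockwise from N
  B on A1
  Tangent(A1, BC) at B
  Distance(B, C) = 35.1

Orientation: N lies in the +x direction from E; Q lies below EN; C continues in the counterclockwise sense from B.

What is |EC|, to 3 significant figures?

81.0

E is at the origin; E and N share the same y with |EN| = 54.5 and N on the +x side, so N = (54.5, 0.00). Tangency of A1 to EN means the radius QN is perpendicular to EN, so Q = N + (0, -9.4) = (54.5, -9.40). On A1, N sits at bearing 90° from Q; a 128° counterclockwise sweep puts B at bearing 218°, so B = Q + 9.4·(cos 218°, sin 218°) = (47.1, -15.2). A1 meets BC tangentially, so QB is at right angles to BC, so BC runs along (−sin 218°, cos 218°); with |BC| = 35.1, C = (68.7, -42.8). Then |EC| = |C − E| = 81.0.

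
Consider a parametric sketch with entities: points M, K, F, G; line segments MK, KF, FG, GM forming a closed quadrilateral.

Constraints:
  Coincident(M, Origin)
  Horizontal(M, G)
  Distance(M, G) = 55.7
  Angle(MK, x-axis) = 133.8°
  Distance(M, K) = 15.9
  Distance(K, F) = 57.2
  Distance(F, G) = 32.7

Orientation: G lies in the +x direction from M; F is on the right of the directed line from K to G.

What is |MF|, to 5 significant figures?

41.494

Checks: |KF| = 57.20 ✓; |FG| = 32.70 ✓.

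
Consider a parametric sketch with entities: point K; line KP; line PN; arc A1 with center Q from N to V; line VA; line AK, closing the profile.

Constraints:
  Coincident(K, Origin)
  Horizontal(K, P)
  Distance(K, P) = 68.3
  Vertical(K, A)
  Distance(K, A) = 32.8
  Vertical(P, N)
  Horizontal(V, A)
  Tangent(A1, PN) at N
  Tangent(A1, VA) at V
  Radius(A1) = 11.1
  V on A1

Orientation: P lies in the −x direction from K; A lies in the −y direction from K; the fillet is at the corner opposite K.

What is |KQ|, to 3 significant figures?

61.2

KA is vertical with |KA| = 32.8 and A on the −y side, so A = (0.00, -32.8). The virtual corner opposite K is at (-68.3, -32.8). Since A1 is tangent to PN there, QN ⟂ PN and A1 meets VA tangentially, so QV is at right angles to VA, with radius 11.1, so the center Q sits 11.1 in from both sides at Q = (-57.2, -21.7). Then |KQ| = |Q − K| = 61.2.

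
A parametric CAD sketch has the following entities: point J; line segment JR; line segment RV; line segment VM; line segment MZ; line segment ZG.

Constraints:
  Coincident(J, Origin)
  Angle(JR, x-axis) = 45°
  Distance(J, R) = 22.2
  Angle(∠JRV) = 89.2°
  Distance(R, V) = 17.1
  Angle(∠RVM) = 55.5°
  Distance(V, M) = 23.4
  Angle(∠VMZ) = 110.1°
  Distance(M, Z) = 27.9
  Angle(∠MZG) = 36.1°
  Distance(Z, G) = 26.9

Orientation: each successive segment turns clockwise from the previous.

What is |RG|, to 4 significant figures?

3.010

J is at the origin; JR runs at 45.0° with length 22.2, so R = (15.70, 15.70). ∠JRV = 89.2° gives RV at -45.80° from the x-axis; with |RV| = 17.1, V = (27.62, 3.439). ∠RVM = 55.5° gives VM at -170.3° from the x-axis; with |VM| = 23.4, M = (4.554, -0.5041). ∠VMZ = 110.1° gives MZ at 119.8° from the x-axis; with |MZ| = 27.9, Z = (-9.312, 23.71). ∠MZG = 36.1° gives ZG at -24.10° from the x-axis; with |ZG| = 26.9, G = (15.24, 12.72). Then |RG| = |G − R| = 3.010.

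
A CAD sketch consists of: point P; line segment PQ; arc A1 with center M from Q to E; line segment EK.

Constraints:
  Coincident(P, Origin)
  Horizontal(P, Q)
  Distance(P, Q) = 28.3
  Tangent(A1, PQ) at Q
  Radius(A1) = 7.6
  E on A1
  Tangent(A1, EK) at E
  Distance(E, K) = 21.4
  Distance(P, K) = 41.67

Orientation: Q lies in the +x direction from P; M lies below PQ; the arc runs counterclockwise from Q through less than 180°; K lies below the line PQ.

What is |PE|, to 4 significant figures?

23.52

P is at the origin; PQ is horizontal with |PQ| = 28.3 and Q on the +x side, so Q = (28.30, 0.000). Since A1 is tangent to PQ there, MQ ⟂ PQ, so M = Q + (0, -7.6) = (28.30, -7.600). Since ME ⟂ EK (tangency), |MK| = √(7.6² + 21.4²) = 22.71 regardless of where E sits on A1. So K lies on both circle(P, 41.67) and circle(M, 22.71); the below-PQ intersection is K = (28.60, -30.31). E is the foot of the tangent from K: E = (21.17, -10.24).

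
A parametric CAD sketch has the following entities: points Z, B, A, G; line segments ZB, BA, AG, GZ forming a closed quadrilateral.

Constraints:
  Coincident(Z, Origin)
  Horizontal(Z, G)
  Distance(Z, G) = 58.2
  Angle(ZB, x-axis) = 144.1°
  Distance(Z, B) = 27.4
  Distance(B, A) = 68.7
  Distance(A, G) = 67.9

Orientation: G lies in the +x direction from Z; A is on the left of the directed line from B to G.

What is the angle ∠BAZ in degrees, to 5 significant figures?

23.099°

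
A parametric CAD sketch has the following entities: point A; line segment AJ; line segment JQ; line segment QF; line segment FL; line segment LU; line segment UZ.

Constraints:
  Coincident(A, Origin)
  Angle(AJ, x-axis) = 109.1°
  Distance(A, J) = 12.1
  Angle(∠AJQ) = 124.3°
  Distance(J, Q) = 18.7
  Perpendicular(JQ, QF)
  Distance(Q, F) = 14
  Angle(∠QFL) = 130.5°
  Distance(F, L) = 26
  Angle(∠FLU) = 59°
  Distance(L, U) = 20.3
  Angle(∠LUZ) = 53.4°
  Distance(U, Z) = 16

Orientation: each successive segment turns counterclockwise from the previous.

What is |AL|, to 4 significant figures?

21.67

A is at the origin; AJ runs at 109.1° with length 12.1, so J = (-3.959, 11.43). ∠AJQ = 124.3° gives JQ at 164.8° from the x-axis; with |JQ| = 18.7, Q = (-22.01, 16.34). The perpendicularity gives QF at right angles to JQ, so QF runs at -105.2°; with |QF| = 14.0, F = (-25.68, 2.827). ∠QFL = 130.5° gives FL at -55.70° from the x-axis; with |FL| = 26.0, L = (-11.02, -18.65). Then |AL| = |L − A| = 21.67.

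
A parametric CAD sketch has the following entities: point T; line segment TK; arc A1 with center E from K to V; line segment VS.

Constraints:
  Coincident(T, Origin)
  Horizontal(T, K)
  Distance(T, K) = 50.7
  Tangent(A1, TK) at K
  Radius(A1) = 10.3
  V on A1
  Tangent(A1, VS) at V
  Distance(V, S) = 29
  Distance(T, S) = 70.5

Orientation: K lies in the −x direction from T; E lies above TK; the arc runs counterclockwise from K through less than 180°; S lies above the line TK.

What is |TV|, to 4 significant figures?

44.98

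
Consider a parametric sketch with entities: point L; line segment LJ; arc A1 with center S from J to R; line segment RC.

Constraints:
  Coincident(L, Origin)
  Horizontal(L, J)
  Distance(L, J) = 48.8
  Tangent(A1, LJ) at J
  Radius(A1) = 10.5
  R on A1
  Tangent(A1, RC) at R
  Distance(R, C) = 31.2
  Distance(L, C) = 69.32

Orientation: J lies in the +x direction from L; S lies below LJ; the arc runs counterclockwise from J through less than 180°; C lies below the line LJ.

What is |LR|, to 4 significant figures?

42.49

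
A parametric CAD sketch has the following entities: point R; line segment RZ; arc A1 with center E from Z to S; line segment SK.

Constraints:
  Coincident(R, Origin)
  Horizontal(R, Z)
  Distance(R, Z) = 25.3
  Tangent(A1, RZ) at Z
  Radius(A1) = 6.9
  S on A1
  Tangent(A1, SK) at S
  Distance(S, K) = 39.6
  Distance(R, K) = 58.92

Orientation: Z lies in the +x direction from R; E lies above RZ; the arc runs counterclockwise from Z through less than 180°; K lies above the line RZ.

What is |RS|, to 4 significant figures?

32.66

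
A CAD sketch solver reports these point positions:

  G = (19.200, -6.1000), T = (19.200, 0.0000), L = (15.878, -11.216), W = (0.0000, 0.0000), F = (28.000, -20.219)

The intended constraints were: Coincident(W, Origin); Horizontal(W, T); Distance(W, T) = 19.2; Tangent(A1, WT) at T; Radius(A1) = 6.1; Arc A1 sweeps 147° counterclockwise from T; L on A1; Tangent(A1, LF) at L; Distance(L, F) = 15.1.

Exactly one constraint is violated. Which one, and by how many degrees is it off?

Tangent(A1, LF) at L — off by 3.60°.

W = (0.00, 0.00) ✓; W.y = 0.00, T.y = 0.00 ✓; |WT| = 19.20 ✓; ∠(GT, TW) = 90.00° ✓; |GT| = 6.100 ✓; bearing(G→L) − bearing(G→T) = 147.0° ✓; |GL| = 6.100 ✓; ∠(GL, LF) = 93.60° ✗; |LF| = 15.10 ✓.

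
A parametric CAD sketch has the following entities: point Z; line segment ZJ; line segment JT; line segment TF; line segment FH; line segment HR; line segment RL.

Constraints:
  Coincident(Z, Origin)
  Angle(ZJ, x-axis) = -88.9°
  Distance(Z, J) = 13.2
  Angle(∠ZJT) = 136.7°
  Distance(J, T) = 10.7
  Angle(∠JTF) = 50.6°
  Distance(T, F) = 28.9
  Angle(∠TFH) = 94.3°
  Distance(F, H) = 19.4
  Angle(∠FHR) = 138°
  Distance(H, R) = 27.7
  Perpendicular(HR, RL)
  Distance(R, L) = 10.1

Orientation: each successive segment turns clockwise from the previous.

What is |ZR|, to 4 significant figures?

31.98

Z is at the origin; ZJ runs at -88.9° with length 13.2, so J = (0.2534, -13.20). ∠ZJT = 136.7° gives JT at -132.2° from the x-axis; with |JT| = 10.7, T = (-6.934, -21.12). ∠JTF = 50.6° gives TF at 98.40° from the x-axis; with |TF| = 28.9, F = (-11.16, 7.466). ∠TFH = 94.3° gives FH at 12.70° from the x-axis; with |FH| = 19.4, H = (7.770, 11.73). ∠FHR = 138.0° gives HR at -29.30° from the x-axis; with |HR| = 27.7, R = (31.93, -1.825). Then |ZR| = |R − Z| = 31.98.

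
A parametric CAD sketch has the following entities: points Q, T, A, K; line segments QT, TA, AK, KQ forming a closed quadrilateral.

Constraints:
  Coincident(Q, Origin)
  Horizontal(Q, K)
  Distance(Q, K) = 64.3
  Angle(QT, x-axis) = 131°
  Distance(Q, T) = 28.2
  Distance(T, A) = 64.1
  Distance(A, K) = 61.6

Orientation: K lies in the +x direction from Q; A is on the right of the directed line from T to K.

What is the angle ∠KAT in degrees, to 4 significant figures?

85.68°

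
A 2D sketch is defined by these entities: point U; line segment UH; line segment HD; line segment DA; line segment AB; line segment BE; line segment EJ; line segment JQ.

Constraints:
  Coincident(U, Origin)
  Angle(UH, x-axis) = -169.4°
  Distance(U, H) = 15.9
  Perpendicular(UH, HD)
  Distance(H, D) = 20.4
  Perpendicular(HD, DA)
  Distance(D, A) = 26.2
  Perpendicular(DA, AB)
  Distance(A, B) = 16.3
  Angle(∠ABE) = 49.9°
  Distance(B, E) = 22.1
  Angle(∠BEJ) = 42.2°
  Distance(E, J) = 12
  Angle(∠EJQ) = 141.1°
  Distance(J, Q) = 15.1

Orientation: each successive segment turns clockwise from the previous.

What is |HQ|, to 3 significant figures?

34.8

∠BEJ = 42.2° gives EJ at 12.7° from the x-axis; with |EJ| = 12.0, J = (1.84, 19.4). ∠EJQ = 141.1° gives JQ at -26.2° from the x-axis; with |JQ| = 15.1, Q = (15.4, 12.8). Then |HQ| = |Q − H| = 34.8.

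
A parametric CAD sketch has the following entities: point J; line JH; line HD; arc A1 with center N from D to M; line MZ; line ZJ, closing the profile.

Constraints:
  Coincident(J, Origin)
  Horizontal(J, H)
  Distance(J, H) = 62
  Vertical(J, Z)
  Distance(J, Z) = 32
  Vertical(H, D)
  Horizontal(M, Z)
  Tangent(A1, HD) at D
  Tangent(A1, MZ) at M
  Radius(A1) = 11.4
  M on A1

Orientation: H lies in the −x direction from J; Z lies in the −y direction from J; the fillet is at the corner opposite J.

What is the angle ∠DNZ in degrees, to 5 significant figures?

167.30°

J is at the origin; JH is horizontal with |JH| = 62.0 and H on the −x side, so H = (-62.000, 0.0000). J and Z share the same x with |JZ| = 32.0 and Z on the −y side, so Z = (0.0000, -32.000). The virtual corner opposite J is at (-62.000, -32.000). The tangent condition forces ND to be normal to HD and A1 meets MZ tangentially, so NM is at right angles to MZ, with radius 11.4, so the center N sits 11.4 in from both sides at N = (-50.600, -20.600). That places the tangent points at D = (-62.000, -20.600) on HD and M = (-50.600, -32.000) on MZ. Then cos ∠DNZ = ND·NZ / (|ND||NZ|), giving 167.30°.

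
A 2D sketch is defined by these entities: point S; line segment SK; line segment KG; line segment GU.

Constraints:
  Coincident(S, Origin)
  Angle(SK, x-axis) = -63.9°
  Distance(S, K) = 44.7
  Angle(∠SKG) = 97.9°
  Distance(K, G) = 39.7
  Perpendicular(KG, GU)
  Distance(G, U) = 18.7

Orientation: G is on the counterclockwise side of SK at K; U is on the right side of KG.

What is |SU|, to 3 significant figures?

77.9

S is at the origin; SK runs at -63.9° with length 44.7, so K = 44.7·(cos -63.9°, sin -63.9°) = (19.7, -40.1). ∠SKG = 97.9°, so KG runs at -63.9° + (180° − 97.9°) = 18.2° from the x-axis; with |KG| = 39.7, G = K + 39.7·(cos 18.2°, sin 18.2°) = (57.4, -27.7). KG is perpendicular to GU; with |GU| = 18.7 on the right of KG, U = G + 18.7·(0.312, -0.950) = (63.2, -45.5). Then |SU| = |U − S| = 77.9.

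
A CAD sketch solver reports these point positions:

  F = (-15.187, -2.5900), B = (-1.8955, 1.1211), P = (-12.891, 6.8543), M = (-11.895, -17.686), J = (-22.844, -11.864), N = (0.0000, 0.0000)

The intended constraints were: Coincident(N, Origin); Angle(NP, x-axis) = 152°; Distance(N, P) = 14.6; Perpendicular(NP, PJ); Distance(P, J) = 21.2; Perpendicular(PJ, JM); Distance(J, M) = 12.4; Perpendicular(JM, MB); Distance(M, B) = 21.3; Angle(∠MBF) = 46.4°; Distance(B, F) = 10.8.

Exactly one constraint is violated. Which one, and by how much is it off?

Distance(B, F) = 10.8 — off by 3.00.

N = (0.00, 0.00) ✓; NP at 152.0° ✓; |NP| = 14.60 ✓; ∠(NP, PJ) = 90.00° ✓; |PJ| = 21.20 ✓; ∠(PJ, JM) = 90.00° ✓; |JM| = 12.40 ✓; ∠(JM, MB) = 90.00° ✓; |MB| = 21.30 ✓; ∠MBF = 46.40° ✓; |BF| = 13.80 ✗.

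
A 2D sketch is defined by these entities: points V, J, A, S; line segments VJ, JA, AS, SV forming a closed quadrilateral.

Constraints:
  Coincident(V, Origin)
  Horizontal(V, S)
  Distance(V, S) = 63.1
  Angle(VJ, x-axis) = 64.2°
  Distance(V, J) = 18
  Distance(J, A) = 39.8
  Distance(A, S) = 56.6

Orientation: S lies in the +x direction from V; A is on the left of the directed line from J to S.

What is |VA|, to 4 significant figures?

57.52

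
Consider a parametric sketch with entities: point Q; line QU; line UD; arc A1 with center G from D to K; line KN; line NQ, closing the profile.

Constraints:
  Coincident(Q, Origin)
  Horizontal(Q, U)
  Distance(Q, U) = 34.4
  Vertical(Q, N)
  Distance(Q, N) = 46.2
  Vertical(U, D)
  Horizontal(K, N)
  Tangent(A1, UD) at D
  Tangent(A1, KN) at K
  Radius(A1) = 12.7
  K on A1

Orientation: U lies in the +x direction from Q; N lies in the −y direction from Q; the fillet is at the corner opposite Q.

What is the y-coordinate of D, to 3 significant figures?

-33.5

Q is at the origin; Q and U share the same y with |QU| = 34.4 and U on the +x side, so U = (34.4, 0.00). Q and N share the same x with |QN| = 46.2 and N on the −y side, so N = (0.00, -46.2). The virtual corner opposite Q is at (34.4, -46.2). Since A1 is tangent to UD there, GD ⟂ UD and A1 meets KN tangentially, so GK is at right angles to KN, with radius 12.7, so the center G sits 12.7 in from both sides at G = (21.7, -33.5). That places the tangent points at D = (34.4, -33.5) on UD and K = (21.7, -46.2) on KN. So D.y = -33.5.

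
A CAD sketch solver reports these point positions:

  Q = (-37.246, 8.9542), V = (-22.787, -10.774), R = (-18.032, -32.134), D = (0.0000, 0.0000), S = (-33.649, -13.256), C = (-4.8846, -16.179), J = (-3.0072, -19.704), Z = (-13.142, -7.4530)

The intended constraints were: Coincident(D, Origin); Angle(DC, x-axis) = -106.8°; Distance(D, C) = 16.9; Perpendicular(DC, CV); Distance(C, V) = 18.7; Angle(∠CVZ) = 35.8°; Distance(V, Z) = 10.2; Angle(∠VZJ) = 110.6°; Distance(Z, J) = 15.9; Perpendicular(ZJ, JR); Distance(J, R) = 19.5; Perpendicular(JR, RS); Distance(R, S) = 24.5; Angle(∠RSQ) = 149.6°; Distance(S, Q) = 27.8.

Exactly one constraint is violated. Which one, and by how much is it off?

Distance(S, Q) = 27.8 — off by 5.30.

D = (0.00, 0.00) ✓; DC at -106.8° ✓; |DC| = 16.90 ✓; ∠(DC, CV) = 90.00° ✓; |CV| = 18.70 ✓; ∠CVZ = 35.80° ✓; |VZ| = 10.20 ✓; ∠VZJ = 110.6° ✓; |ZJ| = 15.90 ✓; ∠(ZJ, JR) = 90.00° ✓; |JR| = 19.50 ✓; ∠(JR, RS) = 90.00° ✓; |RS| = 24.50 ✓; ∠RSQ = 149.6° ✓; |SQ| = 22.50 ✗.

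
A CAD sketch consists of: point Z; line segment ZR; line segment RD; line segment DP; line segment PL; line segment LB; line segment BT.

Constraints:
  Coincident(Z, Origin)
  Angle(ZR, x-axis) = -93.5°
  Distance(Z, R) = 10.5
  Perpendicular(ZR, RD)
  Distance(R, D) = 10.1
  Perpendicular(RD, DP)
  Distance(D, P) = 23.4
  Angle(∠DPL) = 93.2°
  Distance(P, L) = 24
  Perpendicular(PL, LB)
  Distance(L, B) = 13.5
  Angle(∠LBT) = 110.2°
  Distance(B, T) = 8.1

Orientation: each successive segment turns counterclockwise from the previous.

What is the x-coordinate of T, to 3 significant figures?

-7.32

Z is at the origin; ZR runs at -93.5° with length 10.5, so R = (-0.641, -10.5). ZR ⟂ RD, so RD runs at -3.50°; with |RD| = 10.1, D = (9.44, -11.1). RD ⟂ DP, so DP runs at 86.5°; with |DP| = 23.4, P = (10.9, 12.3). ∠DPL = 93.2° gives PL at 173° from the x-axis; with |PL| = 24.0, L = (-13.0, 15.1). The perpendicularity gives LB at right angles to PL, so LB runs at -96.7°; with |LB| = 13.5, B = (-14.5, 1.65). ∠LBT = 110.2° gives BT at -26.9° from the x-axis; with |BT| = 8.1, T = (-7.32, -2.01). So T.x = -7.32.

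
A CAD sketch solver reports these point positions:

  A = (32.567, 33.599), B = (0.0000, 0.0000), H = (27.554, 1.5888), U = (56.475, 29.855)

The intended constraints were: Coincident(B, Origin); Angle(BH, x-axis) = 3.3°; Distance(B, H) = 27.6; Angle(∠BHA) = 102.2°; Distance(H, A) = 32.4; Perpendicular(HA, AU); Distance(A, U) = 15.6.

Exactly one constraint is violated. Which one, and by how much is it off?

Distance(A, U) = 15.6 — off by 8.60.

B = (0.00, 0.00) ✓; BH at 3.300° ✓; |BH| = 27.60 ✓; ∠BHA = 102.2° ✓; |HA| = 32.40 ✓; ∠(HA, AU) = 90.00° ✓; |AU| = 24.20 ✗.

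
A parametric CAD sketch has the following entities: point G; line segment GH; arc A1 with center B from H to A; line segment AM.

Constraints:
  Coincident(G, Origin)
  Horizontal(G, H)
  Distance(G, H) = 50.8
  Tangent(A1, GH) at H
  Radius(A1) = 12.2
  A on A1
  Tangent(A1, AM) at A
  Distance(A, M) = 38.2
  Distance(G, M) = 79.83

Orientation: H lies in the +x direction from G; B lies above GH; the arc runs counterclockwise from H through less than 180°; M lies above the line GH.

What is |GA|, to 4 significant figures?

64.25

Checks: ∠(BH, HG) = 90.00° ✓; |BH| = 12.20 ✓; |BA| = 12.20 ✓; ∠(BA, AM) = 90.00° ✓; |AM| = 38.20 ✓; |GM| = 79.83 ✓.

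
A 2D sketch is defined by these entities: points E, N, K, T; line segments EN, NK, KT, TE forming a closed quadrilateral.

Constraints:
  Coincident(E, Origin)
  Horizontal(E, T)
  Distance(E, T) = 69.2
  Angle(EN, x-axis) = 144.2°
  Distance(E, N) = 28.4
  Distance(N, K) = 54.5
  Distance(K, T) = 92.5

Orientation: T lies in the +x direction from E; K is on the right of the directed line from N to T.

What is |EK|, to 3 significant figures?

40.4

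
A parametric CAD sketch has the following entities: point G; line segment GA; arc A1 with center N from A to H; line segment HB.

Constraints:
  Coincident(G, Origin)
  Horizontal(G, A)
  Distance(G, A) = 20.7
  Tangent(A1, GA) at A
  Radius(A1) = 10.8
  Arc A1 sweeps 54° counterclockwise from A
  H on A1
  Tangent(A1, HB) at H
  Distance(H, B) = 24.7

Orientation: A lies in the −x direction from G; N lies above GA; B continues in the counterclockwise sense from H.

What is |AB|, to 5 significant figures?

33.732

G is at the origin; GA is horizontal with |GA| = 20.7 and A on the −x side, so A = (-20.700, 0.0000). A1 meets GA tangentially, so NA is at right angles to GA, so N = A + (0, 10.8) = (-20.700, 10.800). On A1, A sits at bearing -90° from N; a 54° counterclockwise sweep puts H at bearing -36°, so H = N + 10.8·(cos -36°, sin -36°) = (-11.963, 4.4519). Tangency of A1 to HB means the radius NH is perpendicular to HB, so HB runs along (−sin -36°, cos -36°); with |HB| = 24.7, B = (2.5557, 24.435). Then |AB| = |B − A| = 33.732.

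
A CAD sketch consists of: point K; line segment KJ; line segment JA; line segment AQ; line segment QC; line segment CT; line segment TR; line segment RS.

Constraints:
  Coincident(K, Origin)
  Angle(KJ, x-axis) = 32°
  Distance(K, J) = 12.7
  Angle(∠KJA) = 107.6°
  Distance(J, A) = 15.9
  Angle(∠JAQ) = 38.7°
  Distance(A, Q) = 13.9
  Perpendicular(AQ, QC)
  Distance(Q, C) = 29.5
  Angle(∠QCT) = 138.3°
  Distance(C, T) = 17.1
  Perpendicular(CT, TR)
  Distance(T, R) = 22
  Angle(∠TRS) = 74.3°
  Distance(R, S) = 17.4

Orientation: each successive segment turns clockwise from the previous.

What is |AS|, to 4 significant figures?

18.27

CT is perpendicular to TR, so TR runs at -43.40°; with |TR| = 22.0, R = (37.59, 23.63). ∠TRS = 74.3° gives RS at -149.1° from the x-axis; with |RS| = 17.4, S = (22.66, 14.70). Then |AS| = |S − A| = 18.27.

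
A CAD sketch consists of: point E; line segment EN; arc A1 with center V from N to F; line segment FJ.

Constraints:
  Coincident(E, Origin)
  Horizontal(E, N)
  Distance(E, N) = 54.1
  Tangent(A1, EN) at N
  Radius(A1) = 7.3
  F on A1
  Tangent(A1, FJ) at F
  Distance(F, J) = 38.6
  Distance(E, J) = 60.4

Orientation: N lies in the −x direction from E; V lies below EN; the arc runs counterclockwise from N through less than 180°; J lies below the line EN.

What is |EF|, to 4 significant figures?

61.40

E is at the origin; EN is horizontal with |EN| = 54.1 and N on the −x side, so N = (-54.10, 0.000). The tangent condition forces VN to be normal to EN, so V = N + (0, -7.3) = (-54.10, -7.300). Since VF ⟂ FJ (tangency), |VJ| = √(7.3² + 38.6²) = 39.28 regardless of where F sits on A1. So J lies on both circle(E, 60.4) and circle(V, 39.28); the below-EN intersection is J = (-41.01, -44.34). F is the foot of the tangent from J: F = (-60.41, -10.97).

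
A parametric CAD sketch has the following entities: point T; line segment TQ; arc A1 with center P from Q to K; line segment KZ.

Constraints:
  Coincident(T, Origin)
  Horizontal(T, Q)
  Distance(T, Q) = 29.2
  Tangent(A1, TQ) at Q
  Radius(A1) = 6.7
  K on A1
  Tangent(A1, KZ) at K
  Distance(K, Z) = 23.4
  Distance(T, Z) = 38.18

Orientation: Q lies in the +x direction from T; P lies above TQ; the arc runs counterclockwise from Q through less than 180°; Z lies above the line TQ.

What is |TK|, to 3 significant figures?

36.4

Checks: |PK| = 6.700 ✓; ∠(PK, KZ) = 90.00° ✓; |KZ| = 23.40 ✓; |TZ| = 38.18 ✓.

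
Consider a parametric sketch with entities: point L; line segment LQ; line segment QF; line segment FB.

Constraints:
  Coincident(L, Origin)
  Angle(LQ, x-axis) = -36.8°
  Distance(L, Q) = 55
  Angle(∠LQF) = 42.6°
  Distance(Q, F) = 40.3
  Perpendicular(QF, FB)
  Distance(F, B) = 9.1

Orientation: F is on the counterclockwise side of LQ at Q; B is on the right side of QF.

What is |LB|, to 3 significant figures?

46.3

L is at the origin; LQ runs at -36.8° with length 55.0, so Q = 55.0·(cos -36.8°, sin -36.8°) = (44.0, -32.9). ∠LQF = 42.6°, so QF runs at -36.8° + (180° − 42.6°) = 101° from the x-axis; with |QF| = 40.3, F = Q + 40.3·(cos 101°, sin 101°) = (36.6, 6.67). The perpendicularity gives FB at right angles to QF; with |FB| = 9.1 on the right of QF, B = F + 9.1·(0.983, 0.184) = (45.6, 8.34). Then |LB| = |B − L| = 46.3.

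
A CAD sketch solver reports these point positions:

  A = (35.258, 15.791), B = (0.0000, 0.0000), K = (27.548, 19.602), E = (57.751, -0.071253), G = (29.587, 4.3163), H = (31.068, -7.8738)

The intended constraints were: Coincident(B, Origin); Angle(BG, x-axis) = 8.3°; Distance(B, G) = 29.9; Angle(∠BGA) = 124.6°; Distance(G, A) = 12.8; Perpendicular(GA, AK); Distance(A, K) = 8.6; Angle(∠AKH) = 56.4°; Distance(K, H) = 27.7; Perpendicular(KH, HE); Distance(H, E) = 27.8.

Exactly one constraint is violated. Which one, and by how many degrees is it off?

Perpendicular(KH, HE) — off by 9.00°.

B = (0.00, 0.00) ✓; BG at 8.300° ✓; |BG| = 29.90 ✓; ∠BGA = 124.6° ✓; |GA| = 12.80 ✓; ∠(GA, AK) = 90.00° ✓; |AK| = 8.600 ✓; ∠AKH = 56.40° ✓; |KH| = 27.70 ✓; ∠(KH, HE) = 99.00° ✗; |HE| = 27.80 ✓.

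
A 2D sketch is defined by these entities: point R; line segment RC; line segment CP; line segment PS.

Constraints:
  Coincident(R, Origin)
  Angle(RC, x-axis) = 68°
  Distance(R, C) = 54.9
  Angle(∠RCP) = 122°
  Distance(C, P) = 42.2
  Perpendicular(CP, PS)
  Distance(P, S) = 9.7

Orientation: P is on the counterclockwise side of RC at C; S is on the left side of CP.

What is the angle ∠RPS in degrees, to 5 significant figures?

56.853°

R is at the origin; RC runs at 68.0° with length 54.9, so C = 54.9·(cos 68.0°, sin 68.0°) = (20.566, 50.902). ∠RCP = 122.0°, so CP runs at 68.0° + (180° − 122.0°) = 126.00° from the x-axis; with |CP| = 42.2, P = C + 42.2·(cos 126.00°, sin 126.00°) = (-4.2386, 85.043). CP ⟂ PS; with |PS| = 9.7 on the left of CP, S = P + 9.7·(-0.80902, -0.58779) = (-12.086, 79.341). Then cos ∠RPS = PR·PS / (|PR||PS|), giving 56.853°.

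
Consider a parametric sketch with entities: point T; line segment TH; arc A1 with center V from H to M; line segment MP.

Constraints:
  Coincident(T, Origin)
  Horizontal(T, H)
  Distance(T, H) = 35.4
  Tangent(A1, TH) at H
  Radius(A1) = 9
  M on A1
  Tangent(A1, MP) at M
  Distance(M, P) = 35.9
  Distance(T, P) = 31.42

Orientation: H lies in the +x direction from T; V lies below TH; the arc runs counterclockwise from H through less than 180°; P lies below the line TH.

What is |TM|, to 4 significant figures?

28.65

Checks: |VM| = 9.000 ✓; ∠(VM, MP) = 90.00° ✓; |MP| = 35.90 ✓; |TP| = 31.42 ✓.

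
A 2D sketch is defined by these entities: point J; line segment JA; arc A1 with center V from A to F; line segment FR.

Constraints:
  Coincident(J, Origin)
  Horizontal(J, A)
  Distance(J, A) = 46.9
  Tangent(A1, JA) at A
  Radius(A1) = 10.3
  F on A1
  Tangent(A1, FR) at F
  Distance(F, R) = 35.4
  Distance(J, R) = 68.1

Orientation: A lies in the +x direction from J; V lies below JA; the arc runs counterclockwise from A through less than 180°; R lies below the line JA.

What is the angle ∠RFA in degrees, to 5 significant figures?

125.11°

Checks: |VA| = 10.30 ✓; |VF| = 10.30 ✓; ∠(VF, FR) = 90.00° ✓; |FR| = 35.40 ✓; |JR| = 68.10 ✓.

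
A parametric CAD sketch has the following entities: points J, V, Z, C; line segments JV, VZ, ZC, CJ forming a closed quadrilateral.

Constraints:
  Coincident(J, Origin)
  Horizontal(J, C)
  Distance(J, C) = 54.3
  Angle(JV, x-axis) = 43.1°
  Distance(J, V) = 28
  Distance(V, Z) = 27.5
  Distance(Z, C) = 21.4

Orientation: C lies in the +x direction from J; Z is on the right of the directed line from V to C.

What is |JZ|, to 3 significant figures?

33.9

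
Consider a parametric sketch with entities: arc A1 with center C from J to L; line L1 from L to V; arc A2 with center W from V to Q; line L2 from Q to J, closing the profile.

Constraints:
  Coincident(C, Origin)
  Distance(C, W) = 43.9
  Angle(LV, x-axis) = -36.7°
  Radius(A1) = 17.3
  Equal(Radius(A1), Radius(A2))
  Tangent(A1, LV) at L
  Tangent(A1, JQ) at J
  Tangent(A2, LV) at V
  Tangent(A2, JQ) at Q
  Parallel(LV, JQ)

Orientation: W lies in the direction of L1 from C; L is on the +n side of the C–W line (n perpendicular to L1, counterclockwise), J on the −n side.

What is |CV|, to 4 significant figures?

47.19

The slot axis is L1's direction at -36.7°, so u = (cos -36.7°, sin -36.7°) = (0.8018, -0.5976) and n = (−sin -36.7°, cos -36.7°) = (0.5976, 0.8018). C is at the origin and W lies 43.9 along u from C, so W = 43.9·u = (35.20, -26.24). Tangency of A1 to both parallel lines with radius 17.3 puts L and J at C ± 17.3·n: L = (10.34, 13.87), J = (-10.34, -13.87). Equal radii place V and Q the same way about W: V = W + 17.3·n = (45.54, -12.37), Q = W − 17.3·n = (24.86, -40.11). Then |CV| = |V − C| = 47.19.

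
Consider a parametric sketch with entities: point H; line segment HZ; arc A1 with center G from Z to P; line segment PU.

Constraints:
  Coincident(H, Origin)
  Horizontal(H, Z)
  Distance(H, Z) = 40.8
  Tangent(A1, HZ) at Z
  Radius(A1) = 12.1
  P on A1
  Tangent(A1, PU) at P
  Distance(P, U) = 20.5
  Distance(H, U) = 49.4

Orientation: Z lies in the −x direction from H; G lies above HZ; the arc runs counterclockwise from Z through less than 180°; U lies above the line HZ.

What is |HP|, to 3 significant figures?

33.0

H is at the origin; H and Z share the same y with |HZ| = 40.8 and Z on the −x side, so Z = (-40.8, 0.00). A1 meets HZ tangentially, so GZ is at right angles to HZ, so G = Z + (0, 12.1) = (-40.8, 12.1). Since GP ⟂ PU (tangency), |GU| = √(12.1² + 20.5²) = 23.8 regardless of where P sits on A1. So U lies on both circle(H, 49.4) and circle(G, 23.8); the above-HZ intersection is U = (-34.7, 35.1). P is the foot of the tangent from U: P = (-29.2, 15.4).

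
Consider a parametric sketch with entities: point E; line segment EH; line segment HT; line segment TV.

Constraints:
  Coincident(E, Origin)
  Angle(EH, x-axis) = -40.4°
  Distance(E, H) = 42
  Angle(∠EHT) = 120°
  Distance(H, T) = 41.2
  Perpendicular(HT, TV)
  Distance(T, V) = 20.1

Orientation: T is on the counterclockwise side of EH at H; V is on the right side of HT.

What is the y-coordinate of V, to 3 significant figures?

-32.3

E is at the origin; EH runs at -40.4° with length 42.0, so H = 42.0·(cos -40.4°, sin -40.4°) = (32.0, -27.2). ∠EHT = 120.0°, so HT runs at -40.4° + (180° − 120.0°) = 19.6° from the x-axis; with |HT| = 41.2, T = H + 41.2·(cos 19.6°, sin 19.6°) = (70.8, -13.4). The perpendicularity gives TV at right angles to HT; with |TV| = 20.1 on the right of HT, V = T + 20.1·(0.335, -0.942) = (77.5, -32.3). So V.y = -32.3.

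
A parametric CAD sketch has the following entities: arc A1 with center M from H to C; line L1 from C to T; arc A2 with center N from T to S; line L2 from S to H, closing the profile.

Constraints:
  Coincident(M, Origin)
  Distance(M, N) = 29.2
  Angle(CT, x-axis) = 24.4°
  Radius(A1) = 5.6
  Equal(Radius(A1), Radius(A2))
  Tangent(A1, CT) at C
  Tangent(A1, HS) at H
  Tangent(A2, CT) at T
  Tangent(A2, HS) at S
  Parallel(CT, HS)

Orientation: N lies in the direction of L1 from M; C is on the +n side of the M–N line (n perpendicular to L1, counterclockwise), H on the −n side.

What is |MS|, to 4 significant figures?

29.73

The slot axis is L1's direction at 24.4°, so u = (cos 24.4°, sin 24.4°) = (0.9107, 0.4131) and n = (−sin 24.4°, cos 24.4°) = (-0.4131, 0.9107). M is at the origin and N lies 29.2 along u from M, so N = 29.2·u = (26.59, 12.06). Tangency of A1 to both parallel lines with radius 5.6 puts C and H at M ± 5.6·n: C = (-2.313, 5.100), H = (2.313, -5.100). Equal radii place T and S the same way about N: T = N + 5.6·n = (24.28, 17.16), S = N − 5.6·n = (28.91, 6.963). Then |MS| = |S − M| = 29.73.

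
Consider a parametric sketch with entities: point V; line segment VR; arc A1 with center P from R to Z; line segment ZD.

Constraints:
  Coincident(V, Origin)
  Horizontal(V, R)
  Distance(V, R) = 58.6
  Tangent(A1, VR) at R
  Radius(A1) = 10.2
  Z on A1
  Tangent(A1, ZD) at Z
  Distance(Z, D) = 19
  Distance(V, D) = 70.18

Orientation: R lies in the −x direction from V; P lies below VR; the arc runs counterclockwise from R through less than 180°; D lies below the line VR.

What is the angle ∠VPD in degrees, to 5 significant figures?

111.07°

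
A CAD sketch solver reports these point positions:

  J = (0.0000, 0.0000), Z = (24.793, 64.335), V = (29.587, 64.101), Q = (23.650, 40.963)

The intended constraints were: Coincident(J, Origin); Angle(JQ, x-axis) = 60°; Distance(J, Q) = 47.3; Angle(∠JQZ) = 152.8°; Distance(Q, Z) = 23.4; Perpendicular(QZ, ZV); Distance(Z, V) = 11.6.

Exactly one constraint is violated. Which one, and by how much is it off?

Distance(Z, V) = 11.6 — off by 6.80.

J = (0.00, 0.00) ✓; JQ at 60.00° ✓; |JQ| = 47.30 ✓; ∠JQZ = 152.8° ✓; |QZ| = 23.40 ✓; ∠(QZ, ZV) = 89.99° ✓; |ZV| = 4.800 ✗.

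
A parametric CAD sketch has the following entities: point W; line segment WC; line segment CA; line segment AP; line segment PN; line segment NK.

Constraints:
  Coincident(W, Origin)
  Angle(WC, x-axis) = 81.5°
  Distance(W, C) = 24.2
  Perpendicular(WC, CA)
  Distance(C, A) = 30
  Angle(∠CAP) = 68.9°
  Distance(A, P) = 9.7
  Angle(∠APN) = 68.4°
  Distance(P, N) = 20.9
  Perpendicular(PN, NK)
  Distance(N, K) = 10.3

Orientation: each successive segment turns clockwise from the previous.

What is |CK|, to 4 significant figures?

22.13

W is at the origin; WC runs at 81.5° with length 24.2, so C = (3.577, 23.93). WC ⟂ CA, so CA runs at -8.500°; with |CA| = 30.0, A = (33.25, 19.50). ∠CAP = 68.9° gives AP at -119.6° from the x-axis; with |AP| = 9.7, P = (28.46, 11.07). ∠APN = 68.4° gives PN at 128.8° from the x-axis; with |PN| = 20.9, N = (15.36, 27.35). PN is perpendicular to NK, so NK runs at 38.80°; with |NK| = 10.3, K = (23.39, 33.81). Then |CK| = |K − C| = 22.13.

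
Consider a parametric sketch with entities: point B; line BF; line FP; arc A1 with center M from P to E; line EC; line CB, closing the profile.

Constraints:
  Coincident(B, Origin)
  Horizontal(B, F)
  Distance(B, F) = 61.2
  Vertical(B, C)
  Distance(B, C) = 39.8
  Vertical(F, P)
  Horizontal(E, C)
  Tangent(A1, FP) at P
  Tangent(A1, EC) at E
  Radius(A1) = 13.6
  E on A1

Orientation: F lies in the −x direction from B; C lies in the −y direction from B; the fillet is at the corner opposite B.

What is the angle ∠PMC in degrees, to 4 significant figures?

164.1°

B is at the origin; B and F share the same y with |BF| = 61.2 and F on the −x side, so F = (-61.20, 0.000). B and C share the same x with |BC| = 39.8 and C on the −y side, so C = (0.000, -39.80). The virtual corner opposite B is at (-61.20, -39.80). The tangent condition forces MP to be normal to FP and tangency of A1 to EC means the radius ME is perpendicular to EC, with radius 13.6, so the center M sits 13.6 in from both sides at M = (-47.60, -26.20). That places the tangent points at P = (-61.20, -26.20) on FP and E = (-47.60, -39.80) on EC. Then cos ∠PMC = MP·MC / (|MP||MC|), giving 164.1°.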